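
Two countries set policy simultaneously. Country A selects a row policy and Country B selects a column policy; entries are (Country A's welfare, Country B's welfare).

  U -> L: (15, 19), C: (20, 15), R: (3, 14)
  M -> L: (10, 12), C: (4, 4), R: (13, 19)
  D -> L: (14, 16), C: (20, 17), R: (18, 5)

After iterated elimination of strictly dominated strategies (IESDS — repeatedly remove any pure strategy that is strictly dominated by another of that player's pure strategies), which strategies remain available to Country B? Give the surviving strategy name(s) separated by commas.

L, C

Row M is eliminated: D beats it against every remaining column (L: 14>10, C: 20>4, R: 18>13).
Country B's strategy R is strictly dominated by L (U: 19>14, D: 16>5) and is removed.
Among the remaining strategies, none is strictly dominated by another pure strategy of the same player, so the elimination stops.
Surviving strategies — Country A: {U, D}; Country B: {L, C}.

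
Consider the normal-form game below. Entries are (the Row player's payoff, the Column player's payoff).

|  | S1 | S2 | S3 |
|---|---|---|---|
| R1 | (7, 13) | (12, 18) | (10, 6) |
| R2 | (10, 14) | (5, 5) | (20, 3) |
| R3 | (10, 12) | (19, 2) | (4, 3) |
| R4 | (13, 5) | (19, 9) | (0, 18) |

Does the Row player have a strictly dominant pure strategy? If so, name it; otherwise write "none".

R1 fails to dominate R2 at S1 (7<10).
R2 fails to dominate R1 at S2 (5<12).
R3 fails to dominate R1 at S3 (4<10).
R4 fails to dominate R1 at S3 (0<10).
No single strategy dominates all the others.

none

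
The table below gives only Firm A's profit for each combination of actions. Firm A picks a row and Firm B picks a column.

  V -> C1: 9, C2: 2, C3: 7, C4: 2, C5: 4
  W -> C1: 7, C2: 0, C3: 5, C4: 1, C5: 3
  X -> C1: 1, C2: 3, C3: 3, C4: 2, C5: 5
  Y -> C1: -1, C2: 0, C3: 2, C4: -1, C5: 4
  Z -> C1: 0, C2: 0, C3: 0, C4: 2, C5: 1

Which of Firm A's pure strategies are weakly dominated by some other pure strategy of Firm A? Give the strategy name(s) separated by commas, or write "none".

W, Y, Z

Nothing dominates V: W at C1 (9>7); X at C1 (9>1); Y at C1 (9>-1); Z at C1 (9>0).
W is weakly dominated by V (C1: 9>7, C2: 2>0, C3: 7>5, C4: 2>1, C5: 4>3).
X: no other strategy beats it everywhere (V at C2 (3>2); W at C2 (3>0); Y at C1 (1>-1); Z at C1 (1>0)).
Y: dominated, since V does at least as well everywhere (C1: 9>-1, C2: 2>0, C3: 7>2, C4: 2>-1, C5: 4=4).
Z is weakly dominated by V (C1: 9>0, C2: 2>0, C3: 7>0, C4: 2=2, C5: 4>1).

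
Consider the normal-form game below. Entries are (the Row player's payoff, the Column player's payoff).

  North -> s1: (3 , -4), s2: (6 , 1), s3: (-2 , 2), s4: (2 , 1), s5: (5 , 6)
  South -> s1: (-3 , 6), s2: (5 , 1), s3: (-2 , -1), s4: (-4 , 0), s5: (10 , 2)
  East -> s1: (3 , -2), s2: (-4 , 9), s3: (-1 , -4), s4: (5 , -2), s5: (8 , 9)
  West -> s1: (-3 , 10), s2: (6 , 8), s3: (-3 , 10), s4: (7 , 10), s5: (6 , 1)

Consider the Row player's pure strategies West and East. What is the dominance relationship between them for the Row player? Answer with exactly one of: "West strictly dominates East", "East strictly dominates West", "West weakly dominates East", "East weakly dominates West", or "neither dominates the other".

Compare West to East across each choice by the Column player: s1: -3<3, s2: 6>-4, s3: -3<-1, s4: 7>5, s5: 6<8.
West does better at s2, s4 but worse at s1, s3, s5; neither strategy dominates the other.

neither dominates the other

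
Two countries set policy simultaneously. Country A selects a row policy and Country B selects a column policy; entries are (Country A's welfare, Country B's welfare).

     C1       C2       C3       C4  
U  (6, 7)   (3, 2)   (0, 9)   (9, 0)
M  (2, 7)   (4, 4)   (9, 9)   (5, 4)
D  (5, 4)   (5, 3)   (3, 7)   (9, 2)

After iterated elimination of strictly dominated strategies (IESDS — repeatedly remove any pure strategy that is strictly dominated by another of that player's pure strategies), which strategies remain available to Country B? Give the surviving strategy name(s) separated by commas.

For Country B, C3 strictly dominates C1 on the remaining rows (U: 9>7, M: 9>7, D: 7>4); eliminate C1.
Column C2 is eliminated: C3 beats it against every remaining row (U: 9>2, M: 9>4, D: 7>3).
Column C4 is eliminated: C3 beats it against every remaining row (U: 9>0, M: 9>4, D: 7>2).
Country A's strategy U is strictly dominated by M (C3: 9>0) and is removed.
For Country A, M strictly dominates D on the remaining columns (C3: 9>3); eliminate D.
Among the remaining strategies, none is strictly dominated by another pure strategy of the same player, so the elimination stops.
Surviving strategies — Country A: {M}; Country B: {C3}.

C3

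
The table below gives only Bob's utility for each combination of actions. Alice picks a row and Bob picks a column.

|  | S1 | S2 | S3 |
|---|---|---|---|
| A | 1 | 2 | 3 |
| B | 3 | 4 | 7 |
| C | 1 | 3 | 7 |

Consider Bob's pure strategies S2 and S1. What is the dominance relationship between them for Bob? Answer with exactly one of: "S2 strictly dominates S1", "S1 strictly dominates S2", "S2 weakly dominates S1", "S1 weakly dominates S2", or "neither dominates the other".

S2's payoffs vs S1's, by Alice's action — A: 2>1, B: 4>3, C: 3>1.
S2 gives a strictly higher payoff against each opponent action, so S2 strictly dominates S1.

S2 strictly dominates S1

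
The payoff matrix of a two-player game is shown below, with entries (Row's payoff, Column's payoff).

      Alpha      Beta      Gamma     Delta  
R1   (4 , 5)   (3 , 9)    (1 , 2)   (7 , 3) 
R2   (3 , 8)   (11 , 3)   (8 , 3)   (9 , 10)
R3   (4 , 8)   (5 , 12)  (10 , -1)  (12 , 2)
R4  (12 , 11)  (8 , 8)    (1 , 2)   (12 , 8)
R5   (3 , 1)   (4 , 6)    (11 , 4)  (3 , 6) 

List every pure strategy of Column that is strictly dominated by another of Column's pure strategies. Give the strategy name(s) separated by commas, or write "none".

Nothing dominates Alpha: Beta at R2 (8>3); Gamma at R1 (5>2); Delta at R1 (5>3).
Beta: no other strategy beats it everywhere (Alpha at R1 (9>5); Gamma at R1 (9>2); Delta at R1 (9>3)).
Delta strictly dominates Gamma — R1: 3>2, R2: 10>3, R3: 2>-1, R4: 8>2, R5: 6>4.
Delta: no other strategy beats it everywhere (Alpha at R2 (10>8); Beta at R2 (10>3); Gamma at R1 (3>2)).

Gamma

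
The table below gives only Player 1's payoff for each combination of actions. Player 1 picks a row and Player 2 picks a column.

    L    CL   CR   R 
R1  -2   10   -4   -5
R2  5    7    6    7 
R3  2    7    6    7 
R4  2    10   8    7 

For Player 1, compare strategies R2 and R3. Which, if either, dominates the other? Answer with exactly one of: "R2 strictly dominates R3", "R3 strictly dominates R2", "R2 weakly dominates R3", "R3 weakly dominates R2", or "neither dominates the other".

R2 weakly dominates R3

Compare R2 to R3 across each choice by Player 2: L: 5>2, CL: 7=7, CR: 6=6, R: 7=7.
R2 is at least as good everywhere and strictly better somewhere (tied only at CL, CR, R), so R2 weakly but not strictly dominates R3.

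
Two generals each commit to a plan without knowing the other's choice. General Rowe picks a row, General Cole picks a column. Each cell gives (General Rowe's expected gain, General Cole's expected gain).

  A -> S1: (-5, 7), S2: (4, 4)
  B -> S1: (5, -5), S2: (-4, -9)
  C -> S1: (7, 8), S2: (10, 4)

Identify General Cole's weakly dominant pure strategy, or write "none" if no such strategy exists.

S1

S1 vs S2: A: 7>4, B: -5>-9, C: 8>4.
S1 is at least as good as every other strategy against every opponent action, so it is weakly dominant.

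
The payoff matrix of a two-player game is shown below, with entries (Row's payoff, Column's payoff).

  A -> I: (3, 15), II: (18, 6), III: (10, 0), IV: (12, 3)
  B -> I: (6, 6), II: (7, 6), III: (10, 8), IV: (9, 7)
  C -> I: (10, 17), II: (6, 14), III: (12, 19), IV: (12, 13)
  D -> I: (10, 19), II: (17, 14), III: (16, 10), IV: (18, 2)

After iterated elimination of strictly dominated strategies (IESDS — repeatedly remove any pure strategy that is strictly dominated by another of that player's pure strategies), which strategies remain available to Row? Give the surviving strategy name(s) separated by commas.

C, D

Row B is eliminated: D beats it against every remaining column (I: 10>6, II: 17>7, III: 16>10, IV: 18>9).
For Column, I strictly dominates II on the remaining rows (A: 15>6, C: 17>14, D: 19>14); eliminate II.
Row's strategy A is strictly dominated by D (I: 10>3, III: 16>10, IV: 18>12) and is removed.
Column's strategy IV is strictly dominated by I (C: 17>13, D: 19>2) and is removed.
Among the remaining strategies, none is strictly dominated by another pure strategy of the same player, so the elimination stops.
Surviving strategies — Row: {C, D}; Column: {I, III}.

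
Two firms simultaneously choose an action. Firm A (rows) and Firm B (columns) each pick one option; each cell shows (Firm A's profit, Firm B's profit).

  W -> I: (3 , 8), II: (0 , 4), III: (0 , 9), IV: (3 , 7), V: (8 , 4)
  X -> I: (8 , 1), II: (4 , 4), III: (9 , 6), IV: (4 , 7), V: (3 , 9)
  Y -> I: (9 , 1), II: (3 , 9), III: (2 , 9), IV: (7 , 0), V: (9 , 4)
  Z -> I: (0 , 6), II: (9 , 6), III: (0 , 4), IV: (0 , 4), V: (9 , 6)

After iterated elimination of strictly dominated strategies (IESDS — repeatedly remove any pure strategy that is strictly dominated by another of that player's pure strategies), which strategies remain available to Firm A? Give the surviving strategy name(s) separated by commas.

Firm A's strategy W is strictly dominated by Y (I: 9>3, II: 3>0, III: 2>0, IV: 7>3, V: 9>8) and is removed.
Column IV is eliminated: V beats it against every remaining row (X: 9>7, Y: 4>0, Z: 6>4).
Among the remaining strategies, none is strictly dominated by another pure strategy of the same player, so the elimination stops.
Surviving strategies — Firm A: {X, Y, Z}; Firm B: {I, II, III, V}.

X, Y, Z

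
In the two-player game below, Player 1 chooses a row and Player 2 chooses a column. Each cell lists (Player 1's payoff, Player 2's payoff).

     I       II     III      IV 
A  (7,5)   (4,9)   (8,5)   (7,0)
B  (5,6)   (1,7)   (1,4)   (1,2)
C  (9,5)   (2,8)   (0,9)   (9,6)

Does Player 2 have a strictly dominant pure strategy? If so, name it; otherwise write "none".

none

I fails to dominate II at A (5<9).
II fails to dominate III at C (8<9).
III fails to dominate I at A (5=5).
IV fails to dominate I at A (0<5).
No single strategy dominates all the others.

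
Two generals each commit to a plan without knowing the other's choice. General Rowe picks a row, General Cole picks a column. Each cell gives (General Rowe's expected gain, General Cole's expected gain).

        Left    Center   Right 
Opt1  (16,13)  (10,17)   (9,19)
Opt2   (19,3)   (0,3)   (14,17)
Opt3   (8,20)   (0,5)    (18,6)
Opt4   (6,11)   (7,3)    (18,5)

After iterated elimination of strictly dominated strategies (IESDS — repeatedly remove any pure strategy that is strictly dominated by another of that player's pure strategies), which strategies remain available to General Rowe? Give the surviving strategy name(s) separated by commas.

Opt2, Opt3, Opt4

Column Center is eliminated: Right beats it against every remaining row (Opt1: 19>17, Opt2: 17>3, Opt3: 6>5, Opt4: 5>3).
Row Opt1 is eliminated: Opt2 beats it against every remaining column (Left: 19>16, Right: 14>9).
Among the remaining strategies, none is strictly dominated by another pure strategy of the same player, so the elimination stops.
Surviving strategies — General Rowe: {Opt2, Opt3, Opt4}; General Cole: {Left, Right}.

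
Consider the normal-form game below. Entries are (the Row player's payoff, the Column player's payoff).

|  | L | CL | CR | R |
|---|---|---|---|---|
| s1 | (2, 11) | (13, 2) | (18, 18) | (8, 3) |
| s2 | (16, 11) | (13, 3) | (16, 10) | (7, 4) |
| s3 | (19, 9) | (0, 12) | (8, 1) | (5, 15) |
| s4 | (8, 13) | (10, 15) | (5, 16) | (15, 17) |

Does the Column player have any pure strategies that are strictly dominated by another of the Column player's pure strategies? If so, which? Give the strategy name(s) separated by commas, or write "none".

Nothing dominates L: CL at s1 (11>2); CR at s2 (11>10); R at s1 (11>3).
R strictly dominates CL — s1: 3>2, s2: 4>3, s3: 15>12, s4: 17>15.
Nothing dominates CR: L at s1 (18>11); CL at s1 (18>2); R at s1 (18>3).
R is not dominated — it holds its own against L at s3 (15>9); CL at s1 (3>2); CR at s3 (15>1).

CL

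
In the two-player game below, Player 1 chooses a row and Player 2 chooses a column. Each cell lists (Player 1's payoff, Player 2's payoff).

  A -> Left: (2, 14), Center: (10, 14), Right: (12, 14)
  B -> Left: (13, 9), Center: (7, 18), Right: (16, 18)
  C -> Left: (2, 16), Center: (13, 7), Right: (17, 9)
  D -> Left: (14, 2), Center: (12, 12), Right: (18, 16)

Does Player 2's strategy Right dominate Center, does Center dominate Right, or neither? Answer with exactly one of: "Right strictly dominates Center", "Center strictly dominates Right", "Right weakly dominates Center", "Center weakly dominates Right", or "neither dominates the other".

Right weakly dominates Center

Right's payoffs vs Center's, by Player 1's action — A: 14=14, B: 18=18, C: 9>7, D: 16>12.
Right is at least as good everywhere and strictly better somewhere (tied only at A, B), so Right weakly but not strictly dominates Center.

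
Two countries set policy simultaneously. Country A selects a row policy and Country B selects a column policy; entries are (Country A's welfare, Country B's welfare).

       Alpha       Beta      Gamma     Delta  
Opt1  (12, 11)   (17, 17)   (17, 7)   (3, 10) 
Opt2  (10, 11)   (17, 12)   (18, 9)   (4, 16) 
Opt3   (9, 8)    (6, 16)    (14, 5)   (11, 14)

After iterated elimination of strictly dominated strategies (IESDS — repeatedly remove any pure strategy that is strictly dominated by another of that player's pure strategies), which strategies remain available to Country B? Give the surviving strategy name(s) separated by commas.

Beta, Delta

Country B's strategy Alpha is strictly dominated by Beta (Opt1: 17>11, Opt2: 12>11, Opt3: 16>8) and is removed.
Column Gamma is eliminated: Beta beats it against every remaining row (Opt1: 17>7, Opt2: 12>9, Opt3: 16>5).
Among the remaining strategies, none is strictly dominated by another pure strategy of the same player, so the elimination stops.
Surviving strategies — Country A: {Opt1, Opt2, Opt3}; Country B: {Beta, Delta}.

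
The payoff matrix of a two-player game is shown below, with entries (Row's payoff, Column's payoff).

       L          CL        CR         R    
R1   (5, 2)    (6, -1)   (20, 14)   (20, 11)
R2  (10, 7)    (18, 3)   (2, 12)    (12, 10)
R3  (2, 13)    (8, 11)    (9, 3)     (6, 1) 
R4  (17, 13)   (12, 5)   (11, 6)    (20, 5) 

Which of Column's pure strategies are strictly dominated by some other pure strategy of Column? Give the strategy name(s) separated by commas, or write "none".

L is not dominated — it holds its own against CL at R1 (2>-1); CR at R3 (13>3); R at R3 (13>1).
L strictly dominates CL — R1: 2>-1, R2: 7>3, R3: 13>11, R4: 13>5.
Nothing dominates CR: L at R1 (14>2); CL at R1 (14>-1); R at R1 (14>11).
CR strictly dominates R — R1: 14>11, R2: 12>10, R3: 3>1, R4: 6>5.

CL, R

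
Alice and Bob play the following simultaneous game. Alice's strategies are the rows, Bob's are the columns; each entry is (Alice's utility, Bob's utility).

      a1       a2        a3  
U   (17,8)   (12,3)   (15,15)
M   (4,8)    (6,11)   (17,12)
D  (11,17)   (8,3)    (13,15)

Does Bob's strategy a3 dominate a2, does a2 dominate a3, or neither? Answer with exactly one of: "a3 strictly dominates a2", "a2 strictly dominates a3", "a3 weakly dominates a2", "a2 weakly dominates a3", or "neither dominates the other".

a3 strictly dominates a2

Compare a3 to a2 across every action of Alice: U: 15>3, M: 12>11, D: 15>3.
a3 gives a strictly higher payoff against every action of Alice, so a3 strictly dominates a2.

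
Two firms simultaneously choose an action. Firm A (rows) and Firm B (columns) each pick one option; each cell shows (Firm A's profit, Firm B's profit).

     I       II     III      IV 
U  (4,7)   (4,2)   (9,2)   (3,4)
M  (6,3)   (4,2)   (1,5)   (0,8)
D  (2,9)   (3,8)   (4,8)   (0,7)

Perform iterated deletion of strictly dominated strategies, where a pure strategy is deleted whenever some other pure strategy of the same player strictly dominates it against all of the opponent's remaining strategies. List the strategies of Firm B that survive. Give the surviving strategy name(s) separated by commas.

I, IV

For Firm A, U strictly dominates D on the remaining columns (I: 4>2, II: 4>3, III: 9>4, IV: 3>0); eliminate D.
Column II is eliminated: I beats it against every remaining row (U: 7>2, M: 3>2).
Column III is eliminated: IV beats it against every remaining row (U: 4>2, M: 8>5).
Among the remaining strategies, none is strictly dominated by another pure strategy of the same player, so the elimination stops.
Surviving strategies — Firm A: {U, M}; Firm B: {I, IV}.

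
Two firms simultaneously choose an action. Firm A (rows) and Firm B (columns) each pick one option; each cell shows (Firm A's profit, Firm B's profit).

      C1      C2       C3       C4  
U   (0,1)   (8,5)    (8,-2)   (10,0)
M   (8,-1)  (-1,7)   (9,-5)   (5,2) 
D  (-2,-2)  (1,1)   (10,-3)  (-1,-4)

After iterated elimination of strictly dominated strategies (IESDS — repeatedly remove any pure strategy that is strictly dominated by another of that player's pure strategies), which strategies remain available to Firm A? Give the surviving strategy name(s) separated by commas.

Column C1 is eliminated: C2 beats it against every remaining row (U: 5>1, M: 7>-1, D: 1>-2).
Firm B's strategy C3 is strictly dominated by C2 (U: 5>-2, M: 7>-5, D: 1>-3) and is removed.
For Firm A, U strictly dominates M on the remaining columns (C2: 8>-1, C4: 10>5); eliminate M.
Row D is eliminated: U beats it against every remaining column (C2: 8>1, C4: 10>-1).
Firm B's strategy C4 is strictly dominated by C2 (U: 5>0) and is removed.
Among the remaining strategies, none is strictly dominated by another pure strategy of the same player, so the elimination stops.
Surviving strategies — Firm A: {U}; Firm B: {C2}.

U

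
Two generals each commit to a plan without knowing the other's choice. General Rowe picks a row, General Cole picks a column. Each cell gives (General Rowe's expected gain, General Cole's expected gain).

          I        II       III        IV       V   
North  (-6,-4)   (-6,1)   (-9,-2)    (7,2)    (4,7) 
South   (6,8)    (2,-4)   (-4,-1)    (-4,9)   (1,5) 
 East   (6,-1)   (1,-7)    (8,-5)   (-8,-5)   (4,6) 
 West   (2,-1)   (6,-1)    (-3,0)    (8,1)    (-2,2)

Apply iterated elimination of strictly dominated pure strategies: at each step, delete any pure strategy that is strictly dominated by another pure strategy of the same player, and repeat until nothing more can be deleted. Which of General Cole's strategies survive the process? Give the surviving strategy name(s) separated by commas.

I, IV, V

Column II is eliminated: IV beats it against every remaining row (North: 2>1, South: 9>-4, East: -5>-7, West: 1>-1).
General Cole's strategy III is strictly dominated by V (North: 7>-2, South: 5>-1, East: 6>-5, West: 2>0) and is removed.
Among the remaining strategies, none is strictly dominated by another pure strategy of the same player, so the elimination stops.
Surviving strategies — General Rowe: {North, South, East, West}; General Cole: {I, IV, V}.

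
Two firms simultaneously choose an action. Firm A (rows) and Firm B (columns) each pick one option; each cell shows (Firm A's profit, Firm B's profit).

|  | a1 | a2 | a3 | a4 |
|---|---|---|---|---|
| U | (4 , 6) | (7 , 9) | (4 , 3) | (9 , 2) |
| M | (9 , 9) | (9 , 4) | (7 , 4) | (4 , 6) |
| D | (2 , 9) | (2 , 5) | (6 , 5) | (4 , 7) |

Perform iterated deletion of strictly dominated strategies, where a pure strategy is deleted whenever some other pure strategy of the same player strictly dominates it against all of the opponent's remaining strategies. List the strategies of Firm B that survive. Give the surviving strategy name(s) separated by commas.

Firm B's strategy a3 is strictly dominated by a1 (U: 6>3, M: 9>4, D: 9>5) and is removed.
Row D is eliminated: U beats it against every remaining column (a1: 4>2, a2: 7>2, a4: 9>4).
Column a4 is eliminated: a1 beats it against every remaining row (U: 6>2, M: 9>6).
Firm A's strategy U is strictly dominated by M (a1: 9>4, a2: 9>7) and is removed.
Firm B's strategy a2 is strictly dominated by a1 (M: 9>4) and is removed.
Among the remaining strategies, none is strictly dominated by another pure strategy of the same player, so the elimination stops.
Surviving strategies — Firm A: {M}; Firm B: {a1}.

a1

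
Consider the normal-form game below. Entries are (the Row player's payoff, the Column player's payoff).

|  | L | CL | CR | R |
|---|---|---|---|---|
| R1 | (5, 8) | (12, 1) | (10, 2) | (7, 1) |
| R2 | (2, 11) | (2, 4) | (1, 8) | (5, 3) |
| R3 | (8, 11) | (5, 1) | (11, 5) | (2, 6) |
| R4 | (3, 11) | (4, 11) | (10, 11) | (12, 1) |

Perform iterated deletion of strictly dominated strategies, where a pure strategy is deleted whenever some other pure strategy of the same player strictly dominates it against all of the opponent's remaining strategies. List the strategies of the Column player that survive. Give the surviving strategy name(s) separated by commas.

L

Row R2 is eliminated: R1 beats it against every remaining column (L: 5>2, CL: 12>2, CR: 10>1, R: 7>5).
For the Column player, L strictly dominates R on the remaining rows (R1: 8>1, R3: 11>6, R4: 11>1); eliminate R.
Row R4 is eliminated: R3 beats it against every remaining column (L: 8>3, CL: 5>4, CR: 11>10).
The Column player's strategy CL is strictly dominated by L (R1: 8>1, R3: 11>1) and is removed.
For the Row player, R3 strictly dominates R1 on the remaining columns (L: 8>5, CR: 11>10); eliminate R1.
For the Column player, L strictly dominates CR on the remaining rows (R3: 11>5); eliminate CR.
Among the remaining strategies, none is strictly dominated by another pure strategy of the same player, so the elimination stops.
Surviving strategies — the Row player: {R3}; the Column player: {L}.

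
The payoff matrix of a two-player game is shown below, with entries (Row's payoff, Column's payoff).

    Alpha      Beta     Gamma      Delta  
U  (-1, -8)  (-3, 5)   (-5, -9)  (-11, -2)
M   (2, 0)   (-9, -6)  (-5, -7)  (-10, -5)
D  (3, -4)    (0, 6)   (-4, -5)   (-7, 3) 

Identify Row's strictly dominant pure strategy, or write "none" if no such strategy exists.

D

D vs U: Alpha: 3>-1, Beta: 0>-3, Gamma: -4>-5, Delta: -7>-11.
D vs M: Alpha: 3>2, Beta: 0>-9, Gamma: -4>-5, Delta: -7>-10.
D strictly beats every other strategy against every opponent action, so it is strictly dominant.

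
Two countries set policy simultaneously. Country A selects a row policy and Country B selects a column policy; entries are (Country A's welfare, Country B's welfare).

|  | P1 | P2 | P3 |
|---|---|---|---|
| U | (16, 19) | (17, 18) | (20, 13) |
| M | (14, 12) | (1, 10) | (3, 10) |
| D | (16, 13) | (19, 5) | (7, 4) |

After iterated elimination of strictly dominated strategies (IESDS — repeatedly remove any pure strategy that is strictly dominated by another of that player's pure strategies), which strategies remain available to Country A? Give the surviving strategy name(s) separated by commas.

U, D

Country A's strategy M is strictly dominated by U (P1: 16>14, P2: 17>1, P3: 20>3) and is removed.
Country B's strategy P2 is strictly dominated by P1 (U: 19>18, D: 13>5) and is removed.
Column P3 is eliminated: P1 beats it against every remaining row (U: 19>13, D: 13>4).
Among the remaining strategies, none is strictly dominated by another pure strategy of the same player, so the elimination stops.
Surviving strategies — Country A: {U, D}; Country B: {P1}.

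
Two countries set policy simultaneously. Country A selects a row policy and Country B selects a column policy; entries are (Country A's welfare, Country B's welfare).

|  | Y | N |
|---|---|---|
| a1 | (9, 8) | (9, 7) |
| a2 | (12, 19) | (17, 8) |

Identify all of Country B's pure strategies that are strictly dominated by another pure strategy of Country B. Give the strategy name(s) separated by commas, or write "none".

Y is not dominated — it holds its own against N at a1 (8>7).
N: dominated, since Y does at least as well everywhere (a1: 8>7, a2: 19>8).

N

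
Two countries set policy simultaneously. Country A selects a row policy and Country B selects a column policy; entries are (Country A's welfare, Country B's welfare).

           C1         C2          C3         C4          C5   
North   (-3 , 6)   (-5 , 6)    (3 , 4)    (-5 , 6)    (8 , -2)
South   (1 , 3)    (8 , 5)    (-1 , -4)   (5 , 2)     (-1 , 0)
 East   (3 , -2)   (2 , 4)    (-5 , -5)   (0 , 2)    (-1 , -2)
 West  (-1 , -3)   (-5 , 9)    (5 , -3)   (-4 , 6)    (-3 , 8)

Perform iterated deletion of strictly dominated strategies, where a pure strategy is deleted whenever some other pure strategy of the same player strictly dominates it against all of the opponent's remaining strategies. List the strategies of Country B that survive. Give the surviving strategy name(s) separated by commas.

C2

Column C3 is eliminated: C2 beats it against every remaining row (North: 6>4, South: 5>-4, East: 4>-5, West: 9>-3).
Country A's strategy West is strictly dominated by South (C1: 1>-1, C2: 8>-5, C4: 5>-4, C5: -1>-3) and is removed.
For Country B, C2 strictly dominates C5 on the remaining rows (North: 6>-2, South: 5>0, East: 4>-2); eliminate C5.
Country A's strategy North is strictly dominated by South (C1: 1>-3, C2: 8>-5, C4: 5>-5) and is removed.
For Country B, C2 strictly dominates C1 on the remaining rows (South: 5>3, East: 4>-2); eliminate C1.
Row East is eliminated: South beats it against every remaining column (C2: 8>2, C4: 5>0).
Column C4 is eliminated: C2 beats it against every remaining row (South: 5>2).
Among the remaining strategies, none is strictly dominated by another pure strategy of the same player, so the elimination stops.
Surviving strategies — Country A: {South}; Country B: {C2}.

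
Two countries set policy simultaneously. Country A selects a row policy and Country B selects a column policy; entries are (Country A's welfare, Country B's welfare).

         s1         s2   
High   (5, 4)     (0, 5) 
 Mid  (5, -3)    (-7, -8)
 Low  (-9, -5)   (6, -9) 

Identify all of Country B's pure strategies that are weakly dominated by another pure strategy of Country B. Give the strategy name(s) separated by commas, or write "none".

none

Nothing dominates s1: s2 at Mid (-3>-8).
s2 is not dominated — it holds its own against s1 at High (5>4).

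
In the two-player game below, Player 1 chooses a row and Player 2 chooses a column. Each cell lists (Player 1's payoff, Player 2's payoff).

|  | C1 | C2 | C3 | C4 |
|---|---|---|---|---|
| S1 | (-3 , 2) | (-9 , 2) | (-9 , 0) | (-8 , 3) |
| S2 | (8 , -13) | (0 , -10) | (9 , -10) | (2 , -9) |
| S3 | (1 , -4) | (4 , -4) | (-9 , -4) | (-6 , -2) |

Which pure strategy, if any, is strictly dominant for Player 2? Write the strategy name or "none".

C4 vs C1: S1: 3>2, S2: -9>-13, S3: -2>-4.
C4 vs C2: S1: 3>2, S2: -9>-10, S3: -2>-4.
C4 vs C3: S1: 3>0, S2: -9>-10, S3: -2>-4.
C4 strictly beats every other strategy against every opponent action, so it is strictly dominant.

C4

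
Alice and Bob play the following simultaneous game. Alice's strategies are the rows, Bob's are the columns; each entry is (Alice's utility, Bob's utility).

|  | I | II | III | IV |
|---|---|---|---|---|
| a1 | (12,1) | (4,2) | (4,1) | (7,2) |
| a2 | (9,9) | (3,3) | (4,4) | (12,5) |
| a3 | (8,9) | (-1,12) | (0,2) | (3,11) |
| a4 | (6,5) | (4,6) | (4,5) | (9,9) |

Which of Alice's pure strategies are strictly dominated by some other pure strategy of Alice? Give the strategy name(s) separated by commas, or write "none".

a3

a1: no other strategy beats it everywhere (a2 at I (12>9); a3 at I (12>8); a4 at I (12>6)).
a2 is not dominated — it holds its own against a1 at III (4=4); a3 at I (9>8); a4 at I (9>6).
a1 strictly dominates a3 — I: 12>8, II: 4>-1, III: 4>0, IV: 7>3.
a4: no other strategy beats it everywhere (a1 at II (4=4); a2 at II (4>3); a3 at II (4>-1)).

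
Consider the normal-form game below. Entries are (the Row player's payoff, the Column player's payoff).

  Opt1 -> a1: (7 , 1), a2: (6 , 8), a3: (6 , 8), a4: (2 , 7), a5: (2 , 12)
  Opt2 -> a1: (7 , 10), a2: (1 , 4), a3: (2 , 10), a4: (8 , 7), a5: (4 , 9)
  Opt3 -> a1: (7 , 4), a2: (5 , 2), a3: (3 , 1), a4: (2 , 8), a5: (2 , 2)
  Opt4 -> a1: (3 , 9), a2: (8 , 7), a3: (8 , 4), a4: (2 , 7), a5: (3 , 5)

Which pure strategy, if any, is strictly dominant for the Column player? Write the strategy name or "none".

none

a1 fails to dominate a2 at Opt1 (1<8).
a2 fails to dominate a1 at Opt2 (4<10).
a3 fails to dominate a1 at Opt2 (10=10).
a4 fails to dominate a1 at Opt2 (7<10).
a5 fails to dominate a1 at Opt2 (9<10).
No single strategy dominates all the others.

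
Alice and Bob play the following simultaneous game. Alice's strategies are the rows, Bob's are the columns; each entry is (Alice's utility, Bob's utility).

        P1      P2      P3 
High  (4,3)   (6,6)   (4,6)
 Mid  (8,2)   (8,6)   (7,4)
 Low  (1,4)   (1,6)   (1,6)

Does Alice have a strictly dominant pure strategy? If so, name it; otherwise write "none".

Mid vs High: P1: 8>4, P2: 8>6, P3: 7>4.
Mid vs Low: P1: 8>1, P2: 8>1, P3: 7>1.
Mid strictly beats every other strategy against every opponent action, so it is strictly dominant.

Mid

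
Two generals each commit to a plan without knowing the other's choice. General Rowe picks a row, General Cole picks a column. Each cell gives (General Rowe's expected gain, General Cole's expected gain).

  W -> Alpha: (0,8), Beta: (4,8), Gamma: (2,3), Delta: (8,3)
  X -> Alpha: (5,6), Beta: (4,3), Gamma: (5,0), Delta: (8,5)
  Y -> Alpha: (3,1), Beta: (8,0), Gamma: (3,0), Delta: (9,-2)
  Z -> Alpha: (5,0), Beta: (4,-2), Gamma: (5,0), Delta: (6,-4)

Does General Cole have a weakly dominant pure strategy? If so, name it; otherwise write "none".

Alpha

Alpha vs Beta: W: 8=8, X: 6>3, Y: 1>0, Z: 0>-2.
Alpha vs Gamma: W: 8>3, X: 6>0, Y: 1>0, Z: 0=0.
Alpha vs Delta: W: 8>3, X: 6>5, Y: 1>-2, Z: 0>-4.
Alpha is at least as good as every other strategy against every opponent action, so it is weakly dominant.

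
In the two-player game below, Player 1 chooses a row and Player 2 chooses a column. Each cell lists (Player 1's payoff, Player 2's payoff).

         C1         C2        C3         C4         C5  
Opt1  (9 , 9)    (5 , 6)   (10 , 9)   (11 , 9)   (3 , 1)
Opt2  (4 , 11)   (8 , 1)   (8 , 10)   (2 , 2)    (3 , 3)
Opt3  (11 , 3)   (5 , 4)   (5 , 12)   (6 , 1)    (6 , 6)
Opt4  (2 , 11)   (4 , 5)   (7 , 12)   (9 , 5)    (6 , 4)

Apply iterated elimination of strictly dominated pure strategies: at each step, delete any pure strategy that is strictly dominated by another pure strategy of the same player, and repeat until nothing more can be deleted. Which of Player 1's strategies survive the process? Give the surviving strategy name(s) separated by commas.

Player 2's strategy C2 is strictly dominated by C3 (Opt1: 9>6, Opt2: 10>1, Opt3: 12>4, Opt4: 12>5) and is removed.
Player 2's strategy C5 is strictly dominated by C3 (Opt1: 9>1, Opt2: 10>3, Opt3: 12>6, Opt4: 12>4) and is removed.
Row Opt2 is eliminated: Opt1 beats it against every remaining column (C1: 9>4, C3: 10>8, C4: 11>2).
For Player 1, Opt1 strictly dominates Opt4 on the remaining columns (C1: 9>2, C3: 10>7, C4: 11>9); eliminate Opt4.
Among the remaining strategies, none is strictly dominated by another pure strategy of the same player, so the elimination stops.
Surviving strategies — Player 1: {Opt1, Opt3}; Player 2: {C1, C3, C4}.

Opt1, Opt3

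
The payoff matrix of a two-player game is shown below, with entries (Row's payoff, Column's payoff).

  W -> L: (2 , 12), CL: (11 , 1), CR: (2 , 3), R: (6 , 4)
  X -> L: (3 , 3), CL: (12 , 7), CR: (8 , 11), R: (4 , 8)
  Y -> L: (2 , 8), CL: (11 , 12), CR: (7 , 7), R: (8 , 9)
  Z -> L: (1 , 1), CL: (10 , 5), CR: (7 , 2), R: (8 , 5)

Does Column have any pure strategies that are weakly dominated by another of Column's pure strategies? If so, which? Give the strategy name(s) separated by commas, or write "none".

none

L: no other strategy beats it everywhere (CL at W (12>1); CR at W (12>3); R at W (12>4)).
CL is not dominated — it holds its own against L at X (7>3); CR at Y (12>7); R at Y (12>9).
CR is not dominated — it holds its own against L at X (11>3); CL at W (3>1); R at X (11>8).
R is not dominated — it holds its own against L at X (8>3); CL at W (4>1); CR at W (4>3).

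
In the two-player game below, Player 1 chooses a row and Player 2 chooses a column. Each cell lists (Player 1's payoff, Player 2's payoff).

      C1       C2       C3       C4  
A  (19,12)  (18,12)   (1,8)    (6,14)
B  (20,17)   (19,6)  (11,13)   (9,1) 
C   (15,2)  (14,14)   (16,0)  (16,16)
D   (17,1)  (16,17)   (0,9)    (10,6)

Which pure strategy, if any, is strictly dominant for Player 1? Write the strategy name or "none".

none

A fails to dominate B at C1 (19<20).
B fails to dominate C at C3 (11<16).
C fails to dominate A at C1 (15<19).
D fails to dominate A at C1 (17<19).
No single strategy dominates all the others.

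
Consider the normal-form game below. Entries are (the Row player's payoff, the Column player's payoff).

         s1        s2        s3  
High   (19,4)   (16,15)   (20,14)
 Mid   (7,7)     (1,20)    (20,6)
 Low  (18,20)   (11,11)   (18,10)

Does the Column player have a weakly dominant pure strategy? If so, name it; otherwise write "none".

s1 fails to dominate s2 at High (4<15).
s2 fails to dominate s1 at Low (11<20).
s3 fails to dominate s1 at Mid (6<7).
No single strategy dominates all the others.

none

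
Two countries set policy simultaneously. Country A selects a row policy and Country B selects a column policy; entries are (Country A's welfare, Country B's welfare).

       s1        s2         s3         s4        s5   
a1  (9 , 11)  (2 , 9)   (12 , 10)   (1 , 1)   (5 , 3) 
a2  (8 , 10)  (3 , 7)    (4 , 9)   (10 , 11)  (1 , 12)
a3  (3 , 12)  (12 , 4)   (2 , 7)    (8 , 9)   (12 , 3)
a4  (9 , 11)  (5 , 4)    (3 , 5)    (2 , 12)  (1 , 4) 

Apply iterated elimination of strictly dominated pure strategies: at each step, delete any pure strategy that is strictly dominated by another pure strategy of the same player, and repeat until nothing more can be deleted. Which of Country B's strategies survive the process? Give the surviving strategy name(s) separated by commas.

Column s2 is eliminated: s1 beats it against every remaining row (a1: 11>9, a2: 10>7, a3: 12>4, a4: 11>4).
Country B's strategy s3 is strictly dominated by s1 (a1: 11>10, a2: 10>9, a3: 12>7, a4: 11>5) and is removed.
Among the remaining strategies, none is strictly dominated by another pure strategy of the same player, so the elimination stops.
Surviving strategies — Country A: {a1, a2, a3, a4}; Country B: {s1, s4, s5}.

s1, s4, s5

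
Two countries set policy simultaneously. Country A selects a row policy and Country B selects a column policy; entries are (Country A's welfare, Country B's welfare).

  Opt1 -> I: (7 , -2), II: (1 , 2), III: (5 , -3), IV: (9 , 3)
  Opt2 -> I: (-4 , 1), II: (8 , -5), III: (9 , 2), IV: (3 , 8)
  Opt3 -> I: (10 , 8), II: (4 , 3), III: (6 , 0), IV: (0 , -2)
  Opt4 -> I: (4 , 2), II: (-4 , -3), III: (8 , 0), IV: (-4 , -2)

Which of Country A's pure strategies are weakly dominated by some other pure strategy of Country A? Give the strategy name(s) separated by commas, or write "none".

none

Opt1 is not dominated — it holds its own against Opt2 at I (7>-4); Opt3 at IV (9>0); Opt4 at I (7>4).
Opt2: no other strategy beats it everywhere (Opt1 at II (8>1); Opt3 at II (8>4); Opt4 at II (8>-4)).
Nothing dominates Opt3: Opt1 at I (10>7); Opt2 at I (10>-4); Opt4 at I (10>4).
Nothing dominates Opt4: Opt1 at III (8>5); Opt2 at I (4>-4); Opt3 at III (8>6).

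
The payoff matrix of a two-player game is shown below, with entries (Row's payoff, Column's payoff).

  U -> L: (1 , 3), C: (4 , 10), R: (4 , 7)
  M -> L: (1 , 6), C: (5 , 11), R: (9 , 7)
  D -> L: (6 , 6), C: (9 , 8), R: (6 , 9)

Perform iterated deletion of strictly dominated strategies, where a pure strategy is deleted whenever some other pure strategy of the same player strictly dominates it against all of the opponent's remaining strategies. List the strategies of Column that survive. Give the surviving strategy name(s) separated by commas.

Row U is eliminated: D beats it against every remaining column (L: 6>1, C: 9>4, R: 6>4).
For Column, C strictly dominates L on the remaining rows (M: 11>6, D: 8>6); eliminate L.
Among the remaining strategies, none is strictly dominated by another pure strategy of the same player, so the elimination stops.
Surviving strategies — Row: {M, D}; Column: {C, R}.

C, R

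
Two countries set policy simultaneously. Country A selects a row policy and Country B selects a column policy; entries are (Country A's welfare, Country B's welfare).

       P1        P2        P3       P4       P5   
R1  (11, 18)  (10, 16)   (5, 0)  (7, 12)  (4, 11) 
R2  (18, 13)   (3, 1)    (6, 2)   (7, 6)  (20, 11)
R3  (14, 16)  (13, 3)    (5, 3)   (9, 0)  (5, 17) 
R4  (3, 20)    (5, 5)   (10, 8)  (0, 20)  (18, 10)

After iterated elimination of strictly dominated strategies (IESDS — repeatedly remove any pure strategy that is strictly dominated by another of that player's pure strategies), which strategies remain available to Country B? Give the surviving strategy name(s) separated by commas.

For Country B, P1 strictly dominates P2 on the remaining rows (R1: 18>16, R2: 13>1, R3: 16>3, R4: 20>5); eliminate P2.
Column P3 is eliminated: P1 beats it against every remaining row (R1: 18>0, R2: 13>2, R3: 16>3, R4: 20>8).
Country A's strategy R1 is strictly dominated by R3 (P1: 14>11, P4: 9>7, P5: 5>4) and is removed.
For Country A, R2 strictly dominates R4 on the remaining columns (P1: 18>3, P4: 7>0, P5: 20>18); eliminate R4.
For Country B, P1 strictly dominates P4 on the remaining rows (R2: 13>6, R3: 16>0); eliminate P4.
For Country A, R2 strictly dominates R3 on the remaining columns (P1: 18>14, P5: 20>5); eliminate R3.
For Country B, P1 strictly dominates P5 on the remaining rows (R2: 13>11); eliminate P5.
Among the remaining strategies, none is strictly dominated by another pure strategy of the same player, so the elimination stops.
Surviving strategies — Country A: {R2}; Country B: {P1}.

P1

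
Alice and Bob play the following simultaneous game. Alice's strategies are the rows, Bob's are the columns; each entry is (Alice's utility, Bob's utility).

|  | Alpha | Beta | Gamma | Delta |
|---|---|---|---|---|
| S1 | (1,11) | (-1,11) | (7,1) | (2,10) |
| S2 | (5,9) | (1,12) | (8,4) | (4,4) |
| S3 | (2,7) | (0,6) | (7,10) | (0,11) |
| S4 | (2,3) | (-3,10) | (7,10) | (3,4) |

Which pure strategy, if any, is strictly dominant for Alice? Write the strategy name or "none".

S2 vs S1: Alpha: 5>1, Beta: 1>-1, Gamma: 8>7, Delta: 4>2.
S2 vs S3: Alpha: 5>2, Beta: 1>0, Gamma: 8>7, Delta: 4>0.
S2 vs S4: Alpha: 5>2, Beta: 1>-3, Gamma: 8>7, Delta: 4>3.
S2 strictly beats every other strategy against every opponent action, so it is strictly dominant.

S2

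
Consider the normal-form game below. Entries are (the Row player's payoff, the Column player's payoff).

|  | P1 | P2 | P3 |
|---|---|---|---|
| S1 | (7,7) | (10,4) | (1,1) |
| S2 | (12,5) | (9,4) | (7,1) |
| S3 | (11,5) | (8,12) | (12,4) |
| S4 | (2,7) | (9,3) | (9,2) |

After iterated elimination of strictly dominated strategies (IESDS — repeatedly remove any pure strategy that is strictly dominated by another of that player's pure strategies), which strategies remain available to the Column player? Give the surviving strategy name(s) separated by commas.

P1

For the Column player, P1 strictly dominates P3 on the remaining rows (S1: 7>1, S2: 5>1, S3: 5>4, S4: 7>2); eliminate P3.
For the Row player, S2 strictly dominates S3 on the remaining columns (P1: 12>11, P2: 9>8); eliminate S3.
The Row player's strategy S4 is strictly dominated by S1 (P1: 7>2, P2: 10>9) and is removed.
For the Column player, P1 strictly dominates P2 on the remaining rows (S1: 7>4, S2: 5>4); eliminate P2.
For the Row player, S2 strictly dominates S1 on the remaining columns (P1: 12>7); eliminate S1.
Among the remaining strategies, none is strictly dominated by another pure strategy of the same player, so the elimination stops.
Surviving strategies — the Row player: {S2}; the Column player: {P1}.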